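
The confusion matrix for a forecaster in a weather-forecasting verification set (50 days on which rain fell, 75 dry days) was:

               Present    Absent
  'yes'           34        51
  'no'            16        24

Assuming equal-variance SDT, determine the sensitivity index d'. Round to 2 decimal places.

d' = 0.00

H = 34/50 = 0.6800
FA = 51/75 = 0.6800
z(H) = 0.4677
z(FA) = 0.4677
d' = z(H) − z(FA) = 0.4677 − 0.4677 = 0.0000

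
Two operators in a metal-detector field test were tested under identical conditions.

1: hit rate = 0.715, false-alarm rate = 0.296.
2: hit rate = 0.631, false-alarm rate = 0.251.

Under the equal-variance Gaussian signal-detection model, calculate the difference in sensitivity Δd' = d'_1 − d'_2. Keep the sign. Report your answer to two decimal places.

1: z(0.715) = 0.568, z(0.296) = -0.536, d' = 1.104
2: z(0.631) = 0.335, z(0.251) = -0.671, d' = 1.006
Δd' = d'_1 − d'_2 = 1.104 − 1.006 = 0.098
1 has the higher sensitivity.

Δd' = 0.10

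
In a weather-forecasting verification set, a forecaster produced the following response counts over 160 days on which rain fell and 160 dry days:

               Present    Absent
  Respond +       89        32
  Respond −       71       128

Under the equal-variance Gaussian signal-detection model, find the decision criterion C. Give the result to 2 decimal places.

C = 0.35

H = 89/160 = 0.5563
FA = 32/160 = 0.2000
z(H) = 0.1416
z(FA) = -0.8416
c = −½·[z(H) + z(FA)] = −0.5 × (0.1416 + (-0.8416)) = 0.3500
c > 0: the forecaster has a conservative response bias.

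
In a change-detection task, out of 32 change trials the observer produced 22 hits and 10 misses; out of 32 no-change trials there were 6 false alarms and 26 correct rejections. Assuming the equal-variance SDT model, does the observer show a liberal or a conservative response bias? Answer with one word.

conservative

z(H) = 0.489, z(FA) = -0.887
c = −½·(z(H) + z(FA)) = 0.199
c > 0 → conservative criterion (biased toward responding “no”).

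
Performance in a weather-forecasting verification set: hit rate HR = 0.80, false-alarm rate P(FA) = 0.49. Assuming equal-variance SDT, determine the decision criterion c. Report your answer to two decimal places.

c = -0.41

z(H) = z(0.80) = 0.8416
z(FA) = z(0.49) = -0.0251
c = −½·[z(H) + z(FA)] = −0.5 × (0.8416 + (-0.0251)) = -0.40825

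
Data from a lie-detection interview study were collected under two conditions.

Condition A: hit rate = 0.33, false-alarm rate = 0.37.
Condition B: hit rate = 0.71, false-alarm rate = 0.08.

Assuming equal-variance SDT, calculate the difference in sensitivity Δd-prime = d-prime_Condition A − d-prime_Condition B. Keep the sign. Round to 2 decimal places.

Condition A: z(0.33) = -0.440, z(0.37) = -0.332, d' = -0.108
Condition B: z(0.71) = 0.553, z(0.08) = -1.405, d' = 1.958
Δd' = d'_Condition A − d'_Condition B = -0.108 − 1.958 = -2.066
Condition B has the higher sensitivity.

Δd-prime = -2.07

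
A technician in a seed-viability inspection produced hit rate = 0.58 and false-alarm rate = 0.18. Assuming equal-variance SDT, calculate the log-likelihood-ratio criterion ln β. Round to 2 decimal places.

Φ⁻¹(H) = Φ⁻¹(0.58) = 0.202
Φ⁻¹(FA) = Φ⁻¹(0.18) = -0.915
ln β = −½·[z(H)² − z(FA)²] = −0.5 × (0.041 − 0.837) = 0.398

ln β = 0.40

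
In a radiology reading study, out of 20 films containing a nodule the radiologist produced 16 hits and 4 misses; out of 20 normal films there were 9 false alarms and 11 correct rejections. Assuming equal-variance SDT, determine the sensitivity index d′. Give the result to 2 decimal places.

d′ = 0.97

H = 16/20 = 0.8000
FA = 9/20 = 0.4500
z(0.8000) = 0.8416, z(0.4500) = -0.1257
d' = z(H) − z(FA) = 0.8416 − (-0.1257) = 0.9673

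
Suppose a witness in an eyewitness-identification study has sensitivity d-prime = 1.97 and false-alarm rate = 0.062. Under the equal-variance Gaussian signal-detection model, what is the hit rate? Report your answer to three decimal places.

z(false-alarm rate) = z(0.062) = -1.5382
z(H) = z(FA) + d' = -1.5382 + 1.97 = 0.4318
hit rate = Φ(0.4318) = 0.6671

hit rate = 0.667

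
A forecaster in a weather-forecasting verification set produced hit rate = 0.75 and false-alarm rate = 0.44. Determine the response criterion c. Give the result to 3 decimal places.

c = -0.262

Φ⁻¹(H) = Φ⁻¹(0.75) = 0.6745
Φ⁻¹(FA) = Φ⁻¹(0.44) = -0.1510
c = −½·[z(H) + z(FA)] = −0.5 × (0.6745 + (-0.1510)) = -0.26175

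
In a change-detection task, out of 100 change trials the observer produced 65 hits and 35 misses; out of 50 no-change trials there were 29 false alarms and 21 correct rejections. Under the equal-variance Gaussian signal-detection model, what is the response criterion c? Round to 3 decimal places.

H = 65/100 = 0.6500
FA = 29/50 = 0.5800
Φ⁻¹(0.6500) = 0.3853, Φ⁻¹(0.5800) = 0.2019
c = −½·[z(H) + z(FA)] = −0.5 × (0.3853 + 0.2019) = -0.2936

c = -0.294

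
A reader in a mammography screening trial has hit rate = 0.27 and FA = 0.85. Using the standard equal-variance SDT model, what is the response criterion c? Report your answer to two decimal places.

z(0.27) = -0.613, z(0.85) = 1.036
c = −½·[z(H) + z(FA)] = −0.5 × (-0.613 + 1.036) = -0.2115
c < 0: the reader has a liberal response bias.

c = -0.21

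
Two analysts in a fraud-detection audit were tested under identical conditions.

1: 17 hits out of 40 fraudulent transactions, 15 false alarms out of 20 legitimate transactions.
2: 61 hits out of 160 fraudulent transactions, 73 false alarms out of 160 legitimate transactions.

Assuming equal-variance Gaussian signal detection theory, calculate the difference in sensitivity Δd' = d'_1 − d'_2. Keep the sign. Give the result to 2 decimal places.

Δd' = -0.67

1: z(0.4250) = -0.189, z(0.7500) = 0.674, d' = -0.863
2: z(0.3812) = -0.302, z(0.4562) = -0.110, d' = -0.192
Δd' = d'_1 − d'_2 = -0.863 − (-0.192) = -0.671
2 has the higher sensitivity.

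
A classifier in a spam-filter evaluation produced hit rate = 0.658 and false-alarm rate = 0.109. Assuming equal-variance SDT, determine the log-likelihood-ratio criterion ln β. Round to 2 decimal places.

ln β = 0.68

z(0.658) = 0.407, z(0.109) = -1.232
ln β = −½·[z(H)² − z(FA)²] = −0.5 × (0.166 − 1.518) = 0.676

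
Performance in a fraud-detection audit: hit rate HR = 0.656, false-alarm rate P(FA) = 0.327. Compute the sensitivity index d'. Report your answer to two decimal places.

Φ⁻¹(0.656) = 0.402, Φ⁻¹(0.327) = -0.448
d' = z(H) − z(FA) = 0.402 − (-0.448) = 0.850

d' = 0.85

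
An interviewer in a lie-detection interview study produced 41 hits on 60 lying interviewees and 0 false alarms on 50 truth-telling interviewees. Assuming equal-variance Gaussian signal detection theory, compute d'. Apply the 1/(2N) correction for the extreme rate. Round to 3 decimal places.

The false-alarm rate is 0/50 = 0, so apply the 1/(2N) correction: FA → 1/(2·50) = 0.01000.
z(H) = z(0.68333) = 0.4770
z(FA) = z(0.01000) = -2.3263
d' = 0.4770 − (-2.3263) = 2.8033

d' = 2.803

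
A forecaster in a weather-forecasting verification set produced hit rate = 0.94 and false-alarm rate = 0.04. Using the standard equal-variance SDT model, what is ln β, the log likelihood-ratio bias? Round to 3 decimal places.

ln β = 0.324

z(H) = z(0.94) = 1.5548
z(FA) = z(0.04) = -1.7507
ln β = −½·[z(H)² − z(FA)²] = −0.5 × (2.4174 − 3.0650) = 0.3238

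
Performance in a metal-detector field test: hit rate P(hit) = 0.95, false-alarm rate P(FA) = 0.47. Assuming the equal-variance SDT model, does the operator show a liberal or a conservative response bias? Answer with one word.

z(H) = 1.645, z(FA) = -0.075
c = −½·(z(H) + z(FA)) = -0.785
c < 0 → liberal criterion (biased toward responding “yes”).

liberal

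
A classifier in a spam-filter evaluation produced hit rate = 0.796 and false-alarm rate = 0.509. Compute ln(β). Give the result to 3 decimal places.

z(H) = 0.8274
z(FA) = 0.0226
ln β = −½·[z(H)² − z(FA)²] = −0.5 × (0.6846 − 0.0005) = -0.34205

ln β = -0.342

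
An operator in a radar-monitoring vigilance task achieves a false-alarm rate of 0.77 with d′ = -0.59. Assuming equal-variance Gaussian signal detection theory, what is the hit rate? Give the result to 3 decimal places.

hit rate = 0.559

z(false-alarm rate) = z(0.77) = 0.7388
z(H) = z(FA) + d' = 0.7388 + (-0.59) = 0.1488
hit rate = Φ(0.1488) = 0.5591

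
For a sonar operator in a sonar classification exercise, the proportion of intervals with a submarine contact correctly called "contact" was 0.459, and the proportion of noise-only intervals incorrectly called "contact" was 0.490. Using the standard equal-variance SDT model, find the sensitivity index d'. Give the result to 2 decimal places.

d' = -0.08

Φ⁻¹(H) = Φ⁻¹(0.459) = -0.103
Φ⁻¹(FA) = Φ⁻¹(0.490) = -0.025
d' = z(H) − z(FA) = -0.103 − (-0.025) = -0.078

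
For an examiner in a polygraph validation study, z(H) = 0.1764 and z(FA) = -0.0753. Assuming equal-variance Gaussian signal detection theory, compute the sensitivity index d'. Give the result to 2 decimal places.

d' = 0.25

d' = z(H) − z(FA) = 0.1764 − (-0.0753) = 0.2517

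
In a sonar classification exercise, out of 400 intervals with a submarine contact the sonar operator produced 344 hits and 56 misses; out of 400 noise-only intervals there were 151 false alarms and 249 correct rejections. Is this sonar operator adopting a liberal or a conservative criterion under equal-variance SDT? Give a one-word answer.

z(H) = 1.080, z(FA) = -0.312
c = −½·(z(H) + z(FA)) = -0.384
c < 0 → liberal criterion (biased toward responding “yes”).

liberal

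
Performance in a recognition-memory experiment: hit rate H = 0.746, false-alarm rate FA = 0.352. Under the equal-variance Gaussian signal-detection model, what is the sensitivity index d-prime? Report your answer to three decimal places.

z(H) = z(0.746) = 0.6620
z(FA) = z(0.352) = -0.3799
d' = z(H) − z(FA) = 0.6620 − (-0.3799) = 1.0419

d-prime = 1.042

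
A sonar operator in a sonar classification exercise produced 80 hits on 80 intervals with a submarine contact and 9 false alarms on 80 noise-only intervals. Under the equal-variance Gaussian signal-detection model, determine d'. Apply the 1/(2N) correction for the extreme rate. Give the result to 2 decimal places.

The hit rate is 80/80 = 1, so apply the 1/(2N) correction: H → 1 − 1/(2·80) = 0.99375.
z(H) = z(0.99375) = 2.498
z(FA) = z(0.11250) = -1.213
d' = 2.498 − (-1.213) = 3.711

d' = 3.71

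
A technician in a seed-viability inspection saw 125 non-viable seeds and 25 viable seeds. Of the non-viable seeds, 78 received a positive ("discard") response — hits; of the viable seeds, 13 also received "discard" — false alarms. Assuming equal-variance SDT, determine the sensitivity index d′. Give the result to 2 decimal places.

H = 78/125 = 0.6240
FA = 13/25 = 0.5200
z(H) = z(0.6240) = 0.316
z(FA) = z(0.5200) = 0.050
d' = z(H) − z(FA) = 0.316 − 0.050 = 0.266

d′ = 0.27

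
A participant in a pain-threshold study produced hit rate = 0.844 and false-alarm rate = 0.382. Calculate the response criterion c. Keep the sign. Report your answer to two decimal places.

z(H) = z(0.844) = 1.0110
z(FA) = z(0.382) = -0.3002
c = −½·[z(H) + z(FA)] = −0.5 × (1.0110 + (-0.3002)) = -0.3554

c = -0.36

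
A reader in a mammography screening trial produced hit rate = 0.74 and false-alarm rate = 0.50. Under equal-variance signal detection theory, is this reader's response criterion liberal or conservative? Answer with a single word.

liberal

z(H) = 0.643, z(FA) = 0.000
c = −½·(z(H) + z(FA)) = -0.3215
c < 0 → liberal criterion (biased toward responding “yes”).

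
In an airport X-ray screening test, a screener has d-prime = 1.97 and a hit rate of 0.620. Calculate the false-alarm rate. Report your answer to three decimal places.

z(hit rate) = z(0.620) = 0.3055
z(FA) = z(H) − d' = 0.3055 − 1.97 = -1.6645
false-alarm rate = Φ(-1.6645) = 0.0480

false-alarm rate = 0.048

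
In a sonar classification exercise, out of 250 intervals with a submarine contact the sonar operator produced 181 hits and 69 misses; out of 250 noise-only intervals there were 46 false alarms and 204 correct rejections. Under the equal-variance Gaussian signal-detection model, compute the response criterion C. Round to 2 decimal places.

C = 0.15

H = 181/250 = 0.7240
FA = 46/250 = 0.1840
z(H) = z(0.7240) = 0.595
z(FA) = z(0.1840) = -0.900
c = −½·[z(H) + z(FA)] = −0.5 × (0.595 + (-0.900)) = 0.1525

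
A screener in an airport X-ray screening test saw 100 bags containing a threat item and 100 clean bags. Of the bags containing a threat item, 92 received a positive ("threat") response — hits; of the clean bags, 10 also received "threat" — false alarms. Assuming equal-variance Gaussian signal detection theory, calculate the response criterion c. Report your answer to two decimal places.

H = 92/100 = 0.9200
FA = 10/100 = 0.1000
z(H) = 1.405
z(FA) = -1.282
c = −½·[z(H) + z(FA)] = −0.5 × (1.405 + (-1.282)) = -0.0615
c < 0: the screener has a liberal response bias.

c = -0.06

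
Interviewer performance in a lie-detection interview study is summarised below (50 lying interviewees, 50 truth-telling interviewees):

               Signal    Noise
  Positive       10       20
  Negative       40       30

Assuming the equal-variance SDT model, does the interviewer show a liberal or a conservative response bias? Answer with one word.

z(H) = -0.842, z(FA) = -0.253
c = −½·(z(H) + z(FA)) = 0.5475
c > 0 → conservative criterion (biased toward responding “no”).

conservative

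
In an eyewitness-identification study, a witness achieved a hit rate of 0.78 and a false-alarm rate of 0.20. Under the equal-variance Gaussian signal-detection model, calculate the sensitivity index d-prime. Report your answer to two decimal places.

z(H) = z(0.78) = 0.7722
z(FA) = z(0.20) = -0.8416
d' = z(H) − z(FA) = 0.7722 − (-0.8416) = 1.6138

d-prime = 1.61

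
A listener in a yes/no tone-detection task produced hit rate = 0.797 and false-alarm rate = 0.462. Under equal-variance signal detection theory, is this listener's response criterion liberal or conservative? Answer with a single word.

z(H) = 0.831, z(FA) = -0.095
c = −½·(z(H) + z(FA)) = -0.368
c < 0 → liberal criterion (biased toward responding “yes”).

liberal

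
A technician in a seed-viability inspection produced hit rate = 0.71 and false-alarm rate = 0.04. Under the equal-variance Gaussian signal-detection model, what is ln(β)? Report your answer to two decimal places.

ln β = 1.38

z(H) = 0.553
z(FA) = -1.751
ln β = −½·[z(H)² − z(FA)²] = −0.5 × (0.306 − 3.066) = 1.380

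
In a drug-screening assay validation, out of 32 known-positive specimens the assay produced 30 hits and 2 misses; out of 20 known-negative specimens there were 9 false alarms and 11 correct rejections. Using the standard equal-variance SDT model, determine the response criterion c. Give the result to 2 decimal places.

c = -0.70

H = 30/32 = 0.9375
FA = 9/20 = 0.4500
z(H) = z(0.9375) = 1.5341
z(FA) = z(0.4500) = -0.1257
c = −½·[z(H) + z(FA)] = −0.5 × (1.5341 + (-0.1257)) = -0.7042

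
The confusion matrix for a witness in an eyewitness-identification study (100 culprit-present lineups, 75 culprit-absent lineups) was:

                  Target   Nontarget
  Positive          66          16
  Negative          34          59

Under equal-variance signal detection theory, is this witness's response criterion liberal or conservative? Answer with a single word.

conservative

z(H) = 0.412, z(FA) = -0.795
c = −½·(z(H) + z(FA)) = 0.1915
c > 0 → conservative criterion (biased toward responding “no”).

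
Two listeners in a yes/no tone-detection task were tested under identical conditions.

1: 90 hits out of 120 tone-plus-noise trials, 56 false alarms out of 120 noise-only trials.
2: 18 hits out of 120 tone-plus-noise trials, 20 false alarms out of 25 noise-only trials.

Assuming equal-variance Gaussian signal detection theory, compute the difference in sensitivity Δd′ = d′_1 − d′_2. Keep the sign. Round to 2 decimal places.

1: z(0.7500) = 0.674, z(0.4667) = -0.084, d' = 0.758
2: z(0.1500) = -1.036, z(0.8000) = 0.842, d' = -1.878
Δd' = d'_1 − d'_2 = 0.758 − (-1.878) = 2.636
1 has the higher sensitivity.

Δd′ = 2.64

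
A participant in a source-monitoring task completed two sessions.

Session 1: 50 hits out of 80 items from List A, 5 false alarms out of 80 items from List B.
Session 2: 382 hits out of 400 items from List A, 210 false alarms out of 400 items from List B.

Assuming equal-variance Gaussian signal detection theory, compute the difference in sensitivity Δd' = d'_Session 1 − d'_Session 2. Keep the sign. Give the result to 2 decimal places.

Session 1: z(0.6250) = 0.319, z(0.0625) = -1.534, d' = 1.853
Session 2: z(0.9550) = 1.695, z(0.5250) = 0.063, d' = 1.632
Δd' = d'_Session 1 − d'_Session 2 = 1.853 − 1.632 = 0.221
Session 1 has the higher sensitivity.

Δd' = 0.22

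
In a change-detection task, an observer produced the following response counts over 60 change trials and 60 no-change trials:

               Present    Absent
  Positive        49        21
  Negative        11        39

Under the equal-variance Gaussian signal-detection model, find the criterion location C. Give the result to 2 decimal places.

C = -0.26

H = 49/60 = 0.8167
FA = 21/60 = 0.3500
Φ⁻¹(H) = Φ⁻¹(0.8167) = 0.9029
Φ⁻¹(FA) = Φ⁻¹(0.3500) = -0.3853
c = −½·[z(H) + z(FA)] = −0.5 × (0.9029 + (-0.3853)) = -0.2588
c < 0: the observer has a liberal response bias.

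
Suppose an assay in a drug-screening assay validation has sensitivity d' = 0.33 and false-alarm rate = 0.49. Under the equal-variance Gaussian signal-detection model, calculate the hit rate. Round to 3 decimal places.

z(false-alarm rate) = z(0.49) = -0.0251
z(H) = z(FA) + d' = -0.0251 + 0.33 = 0.3049
hit rate = Φ(0.3049) = 0.6198

hit rate = 0.620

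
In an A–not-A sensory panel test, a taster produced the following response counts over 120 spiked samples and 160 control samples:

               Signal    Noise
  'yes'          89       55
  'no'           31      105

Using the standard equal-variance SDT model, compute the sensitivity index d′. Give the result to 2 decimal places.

d′ = 1.05

H = 89/120 = 0.7417
FA = 55/160 = 0.3438
z(H) = 0.649
z(FA) = -0.402
d' = z(H) − z(FA) = 0.649 − (-0.402) = 1.051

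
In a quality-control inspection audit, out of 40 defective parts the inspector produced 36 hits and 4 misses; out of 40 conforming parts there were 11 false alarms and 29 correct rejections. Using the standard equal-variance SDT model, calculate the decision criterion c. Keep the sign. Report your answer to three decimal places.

c = -0.342

H = 36/40 = 0.9000
FA = 11/40 = 0.2750
z(H) = z(0.9000) = 1.2816
z(FA) = z(0.2750) = -0.5978
c = −½·[z(H) + z(FA)] = −0.5 × (1.2816 + (-0.5978)) = -0.3419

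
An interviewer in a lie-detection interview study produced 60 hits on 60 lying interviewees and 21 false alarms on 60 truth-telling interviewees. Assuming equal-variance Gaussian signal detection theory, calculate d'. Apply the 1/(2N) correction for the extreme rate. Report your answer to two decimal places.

d' = 2.78

The hit rate is 60/60 = 1, so apply the 1/(2N) correction: H → 1 − 1/(2·60) = 0.99167.
z(H) = z(0.99167) = 2.394
z(FA) = z(0.35000) = -0.385
d' = 2.394 − (-0.385) = 2.779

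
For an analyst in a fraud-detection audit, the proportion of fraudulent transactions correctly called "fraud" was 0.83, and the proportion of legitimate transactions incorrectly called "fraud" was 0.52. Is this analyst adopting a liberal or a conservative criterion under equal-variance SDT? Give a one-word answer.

liberal

z(H) = 0.954, z(FA) = 0.050
c = −½·(z(H) + z(FA)) = -0.502
c < 0 → liberal criterion (biased toward responding “yes”).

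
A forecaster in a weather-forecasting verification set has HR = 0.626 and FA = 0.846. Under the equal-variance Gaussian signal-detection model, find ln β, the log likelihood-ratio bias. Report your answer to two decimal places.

ln β = 0.47

z(0.626) = 0.321, z(0.846) = 1.019
ln β = −½·[z(H)² − z(FA)²] = −0.5 × (0.103 − 1.038) = 0.4675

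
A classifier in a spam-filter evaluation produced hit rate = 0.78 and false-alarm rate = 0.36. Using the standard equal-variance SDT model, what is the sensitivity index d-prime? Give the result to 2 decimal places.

d-prime = 1.13

Φ⁻¹(H) = 0.772
Φ⁻¹(FA) = -0.358
d' = z(H) − z(FA) = 0.772 − (-0.358) = 1.130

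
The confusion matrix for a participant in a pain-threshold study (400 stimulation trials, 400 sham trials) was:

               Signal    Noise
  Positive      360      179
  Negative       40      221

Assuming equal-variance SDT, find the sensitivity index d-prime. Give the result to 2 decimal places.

d-prime = 1.41

H = 360/400 = 0.9000
FA = 179/400 = 0.4475
z(H) = 1.2816
z(FA) = -0.1320
d' = z(H) − z(FA) = 1.2816 − (-0.1320) = 1.4136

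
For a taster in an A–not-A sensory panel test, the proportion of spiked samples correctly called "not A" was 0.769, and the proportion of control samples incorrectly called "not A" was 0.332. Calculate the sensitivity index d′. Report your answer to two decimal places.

Φ⁻¹(H) = Φ⁻¹(0.769) = 0.736
Φ⁻¹(FA) = Φ⁻¹(0.332) = -0.434
d' = z(H) − z(FA) = 0.736 − (-0.434) = 1.170

d′ = 1.17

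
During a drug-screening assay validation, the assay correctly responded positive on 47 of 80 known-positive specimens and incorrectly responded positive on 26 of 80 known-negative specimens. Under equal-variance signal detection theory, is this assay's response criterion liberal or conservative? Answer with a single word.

z(H) = 0.221, z(FA) = -0.454
c = −½·(z(H) + z(FA)) = 0.1165
c > 0 → conservative criterion (biased toward responding “no”).

conservative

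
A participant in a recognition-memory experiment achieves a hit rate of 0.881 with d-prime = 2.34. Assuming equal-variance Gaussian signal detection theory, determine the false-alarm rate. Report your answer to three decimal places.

false-alarm rate = 0.123

z(hit rate) = z(0.881) = 1.1800
z(FA) = z(H) − d' = 1.1800 − 2.34 = -1.1600
false-alarm rate = Φ(-1.1600) = 0.1230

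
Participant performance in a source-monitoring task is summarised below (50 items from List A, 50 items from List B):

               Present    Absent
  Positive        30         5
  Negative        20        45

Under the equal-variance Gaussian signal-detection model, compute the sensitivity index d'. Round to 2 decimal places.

H = 30/50 = 0.6000
FA = 5/50 = 0.1000
z(H) = z(0.6000) = 0.2533
z(FA) = z(0.1000) = -1.2816
d' = z(H) − z(FA) = 0.2533 − (-1.2816) = 1.5349

d' = 1.53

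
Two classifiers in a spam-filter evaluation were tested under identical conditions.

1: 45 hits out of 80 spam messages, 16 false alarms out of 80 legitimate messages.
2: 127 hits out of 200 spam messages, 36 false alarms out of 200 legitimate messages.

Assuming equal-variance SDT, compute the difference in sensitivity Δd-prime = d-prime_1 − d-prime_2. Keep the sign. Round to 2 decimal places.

1: z(0.5625) = 0.157, z(0.2000) = -0.842, d' = 0.999
2: z(0.6350) = 0.345, z(0.1800) = -0.915, d' = 1.260
Δd' = d'_1 − d'_2 = 0.999 − 1.260 = -0.261
2 has the higher sensitivity.

Δd-prime = -0.26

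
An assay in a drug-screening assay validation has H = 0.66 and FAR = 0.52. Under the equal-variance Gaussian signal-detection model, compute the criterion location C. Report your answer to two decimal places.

Φ⁻¹(H) = 0.4125
Φ⁻¹(FA) = 0.0502
c = −½·[z(H) + z(FA)] = −0.5 × (0.4125 + 0.0502) = -0.23135
c < 0: the assay has a liberal response bias.

C = -0.23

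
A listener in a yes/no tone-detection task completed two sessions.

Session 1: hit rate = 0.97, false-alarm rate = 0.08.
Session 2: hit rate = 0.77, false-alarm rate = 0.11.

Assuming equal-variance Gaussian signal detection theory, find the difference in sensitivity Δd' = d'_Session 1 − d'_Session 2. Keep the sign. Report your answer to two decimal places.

Δd' = 1.32

Session 1: z(0.97) = 1.881, z(0.08) = -1.405, d' = 3.286
Session 2: z(0.77) = 0.739, z(0.11) = -1.227, d' = 1.966
Δd' = d'_Session 1 − d'_Session 2 = 3.286 − 1.966 = 1.320
Session 1 has the higher sensitivity.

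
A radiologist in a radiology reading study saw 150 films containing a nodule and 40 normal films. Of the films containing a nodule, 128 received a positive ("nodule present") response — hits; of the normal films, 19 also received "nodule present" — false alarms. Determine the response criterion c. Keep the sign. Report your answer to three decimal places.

H = 128/150 = 0.8533
FA = 19/40 = 0.4750
z(H) = 1.0507
z(FA) = -0.0627
c = −½·[z(H) + z(FA)] = −0.5 × (1.0507 + (-0.0627)) = -0.4940
c < 0: the radiologist has a liberal response bias.

c = -0.494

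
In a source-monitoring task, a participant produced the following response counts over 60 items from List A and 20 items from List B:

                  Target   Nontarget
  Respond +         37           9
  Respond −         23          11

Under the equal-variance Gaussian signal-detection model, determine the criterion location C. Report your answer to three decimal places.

H = 37/60 = 0.6167
FA = 9/20 = 0.4500
z(H) = z(0.6167) = 0.2968
z(FA) = z(0.4500) = -0.1257
c = −½·[z(H) + z(FA)] = −0.5 × (0.2968 + (-0.1257)) = -0.08555
c < 0: the participant has a liberal response bias.

C = -0.086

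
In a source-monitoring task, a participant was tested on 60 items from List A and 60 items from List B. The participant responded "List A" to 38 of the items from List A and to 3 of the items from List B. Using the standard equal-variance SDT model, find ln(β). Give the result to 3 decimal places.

ln β = 1.295

H = 38/60 = 0.6333
FA = 3/60 = 0.0500
z(H) = 0.3406
z(FA) = -1.6449
ln β = −½·[z(H)² − z(FA)²] = −0.5 × (0.1160 − 2.7057) = 1.29485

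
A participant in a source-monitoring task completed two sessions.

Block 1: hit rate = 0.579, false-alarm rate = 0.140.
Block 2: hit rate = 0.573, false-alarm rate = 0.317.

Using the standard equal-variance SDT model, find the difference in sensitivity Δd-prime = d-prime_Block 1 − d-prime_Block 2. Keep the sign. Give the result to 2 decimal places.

Block 1: z(0.579) = 0.199, z(0.140) = -1.080, d' = 1.279
Block 2: z(0.573) = 0.184, z(0.317) = -0.476, d' = 0.660
Δd' = d'_Block 1 − d'_Block 2 = 1.279 − 0.660 = 0.619
Block 1 has the higher sensitivity.

Δd-prime = 0.62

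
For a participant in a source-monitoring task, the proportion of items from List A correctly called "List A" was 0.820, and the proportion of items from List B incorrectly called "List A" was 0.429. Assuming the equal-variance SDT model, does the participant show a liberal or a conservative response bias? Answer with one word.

liberal

z(H) = 0.915, z(FA) = -0.179
c = −½·(z(H) + z(FA)) = -0.368
c < 0 → liberal criterion (biased toward responding “yes”).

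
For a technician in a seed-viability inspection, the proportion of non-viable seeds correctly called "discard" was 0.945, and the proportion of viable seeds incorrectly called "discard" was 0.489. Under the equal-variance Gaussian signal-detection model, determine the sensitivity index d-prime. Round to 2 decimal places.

z(0.945) = 1.5982, z(0.489) = -0.0276
d' = z(H) − z(FA) = 1.5982 − (-0.0276) = 1.6258

d-prime = 1.63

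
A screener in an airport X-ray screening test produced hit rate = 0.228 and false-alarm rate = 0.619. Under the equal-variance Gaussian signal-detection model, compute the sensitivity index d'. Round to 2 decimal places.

d' = -1.05

Φ⁻¹(0.228) = -0.7454, Φ⁻¹(0.619) = 0.3029
d' = z(H) − z(FA) = -0.7454 − 0.3029 = -1.0483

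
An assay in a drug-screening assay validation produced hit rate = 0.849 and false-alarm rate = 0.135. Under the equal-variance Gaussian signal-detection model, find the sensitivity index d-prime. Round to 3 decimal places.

Φ⁻¹(0.849) = 1.0322, Φ⁻¹(0.135) = -1.1031
d' = z(H) − z(FA) = 1.0322 − (-1.1031) = 2.1353

d-prime = 2.135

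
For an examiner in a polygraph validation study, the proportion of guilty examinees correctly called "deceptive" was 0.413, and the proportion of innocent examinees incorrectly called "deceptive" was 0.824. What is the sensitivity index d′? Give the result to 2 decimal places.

Φ⁻¹(0.413) = -0.2198, Φ⁻¹(0.824) = 0.9307
d' = z(H) − z(FA) = -0.2198 − 0.9307 = -1.1505

d′ = -1.15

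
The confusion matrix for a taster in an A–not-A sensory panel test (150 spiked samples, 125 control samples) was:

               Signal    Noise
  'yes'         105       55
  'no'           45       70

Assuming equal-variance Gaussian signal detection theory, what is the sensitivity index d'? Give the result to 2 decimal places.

d' = 0.68

H = 105/150 = 0.7000
FA = 55/125 = 0.4400
Φ⁻¹(H) = 0.5244
Φ⁻¹(FA) = -0.1510
d' = z(H) − z(FA) = 0.5244 − (-0.1510) = 0.6754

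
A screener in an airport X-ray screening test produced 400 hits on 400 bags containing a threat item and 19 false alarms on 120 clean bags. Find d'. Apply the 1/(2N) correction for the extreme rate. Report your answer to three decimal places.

d' = 4.025

The hit rate is 400/400 = 1, so apply the 1/(2N) correction: H → 1 − 1/(2·400) = 0.99875.
z(H) = z(0.99875) = 3.0233
z(FA) = z(0.15833) = -1.0013
d' = 3.0233 − (-1.0013) = 4.0246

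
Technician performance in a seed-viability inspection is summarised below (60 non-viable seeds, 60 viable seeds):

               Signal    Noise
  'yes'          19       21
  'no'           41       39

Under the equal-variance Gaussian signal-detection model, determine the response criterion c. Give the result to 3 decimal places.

c = 0.431

H = 19/60 = 0.3167
FA = 21/60 = 0.3500
z(0.3167) = -0.4769, z(0.3500) = -0.3853
c = −½·[z(H) + z(FA)] = −0.5 × (-0.4769 + (-0.3853)) = 0.4311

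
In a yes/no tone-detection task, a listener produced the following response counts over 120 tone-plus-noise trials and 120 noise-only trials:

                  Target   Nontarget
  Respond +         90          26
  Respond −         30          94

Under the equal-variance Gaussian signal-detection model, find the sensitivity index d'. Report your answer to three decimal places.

H = 90/120 = 0.7500
FA = 26/120 = 0.2167
z(H) = 0.6745
z(FA) = -0.7834
d' = z(H) − z(FA) = 0.6745 − (-0.7834) = 1.4579

d' = 1.458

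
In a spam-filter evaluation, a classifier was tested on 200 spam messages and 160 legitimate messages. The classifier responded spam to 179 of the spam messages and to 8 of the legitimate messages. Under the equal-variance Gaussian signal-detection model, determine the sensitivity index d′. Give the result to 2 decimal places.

d′ = 2.90

H = 179/200 = 0.8950
FA = 8/160 = 0.0500
Φ⁻¹(H) = Φ⁻¹(0.8950) = 1.2536
Φ⁻¹(FA) = Φ⁻¹(0.0500) = -1.6449
d' = z(H) − z(FA) = 1.2536 − (-1.6449) = 2.8985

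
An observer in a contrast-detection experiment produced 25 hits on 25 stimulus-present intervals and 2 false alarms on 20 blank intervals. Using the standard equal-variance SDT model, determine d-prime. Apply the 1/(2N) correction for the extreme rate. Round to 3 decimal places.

d-prime = 3.335

The hit rate is 25/25 = 1, so apply the 1/(2N) correction: H → 1 − 1/(2·25) = 0.98000.
z(H) = z(0.98000) = 2.0537
z(FA) = z(0.10000) = -1.2816
d' = 2.0537 − (-1.2816) = 3.3353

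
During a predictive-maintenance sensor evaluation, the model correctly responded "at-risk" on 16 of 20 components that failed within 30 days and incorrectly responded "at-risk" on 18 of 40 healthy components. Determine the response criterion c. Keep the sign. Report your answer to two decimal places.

H = 16/20 = 0.8000
FA = 18/40 = 0.4500
Φ⁻¹(H) = 0.8416
Φ⁻¹(FA) = -0.1257
c = −½·[z(H) + z(FA)] = −0.5 × (0.8416 + (-0.1257)) = -0.35795

c = -0.36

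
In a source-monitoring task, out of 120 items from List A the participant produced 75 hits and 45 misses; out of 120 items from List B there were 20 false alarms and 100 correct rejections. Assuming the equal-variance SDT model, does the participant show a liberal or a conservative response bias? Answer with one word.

z(H) = 0.319, z(FA) = -0.967
c = −½·(z(H) + z(FA)) = 0.324
c > 0 → conservative criterion (biased toward responding “no”).

conservative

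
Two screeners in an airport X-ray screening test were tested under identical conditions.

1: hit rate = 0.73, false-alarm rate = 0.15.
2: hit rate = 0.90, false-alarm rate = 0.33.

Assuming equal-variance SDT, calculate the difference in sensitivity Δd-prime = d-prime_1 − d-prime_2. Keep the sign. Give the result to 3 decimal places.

1: z(0.73) = 0.6128, z(0.15) = -1.0364, d' = 1.6492
2: z(0.90) = 1.2816, z(0.33) = -0.4399, d' = 1.7215
Δd' = d'_1 − d'_2 = 1.6492 − 1.7215 = -0.0723
2 has the higher sensitivity.

Δd-prime = -0.072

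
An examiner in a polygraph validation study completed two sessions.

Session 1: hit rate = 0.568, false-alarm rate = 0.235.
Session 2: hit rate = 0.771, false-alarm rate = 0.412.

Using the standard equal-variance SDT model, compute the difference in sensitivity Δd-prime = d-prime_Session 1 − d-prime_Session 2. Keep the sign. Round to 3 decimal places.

Δd-prime = -0.071

Session 1: z(0.568) = 0.1713, z(0.235) = -0.7225, d' = 0.8938
Session 2: z(0.771) = 0.7421, z(0.412) = -0.2224, d' = 0.9645
Δd' = d'_Session 1 − d'_Session 2 = 0.8938 − 0.9645 = -0.0707
Session 2 has the higher sensitivity.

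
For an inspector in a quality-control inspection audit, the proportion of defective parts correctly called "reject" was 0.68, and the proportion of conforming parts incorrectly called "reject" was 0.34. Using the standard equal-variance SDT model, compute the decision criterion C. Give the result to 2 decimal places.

Φ⁻¹(0.68) = 0.468, Φ⁻¹(0.34) = -0.412
c = −½·[z(H) + z(FA)] = −0.5 × (0.468 + (-0.412)) = -0.028
c < 0: the inspector has a liberal response bias.

C = -0.03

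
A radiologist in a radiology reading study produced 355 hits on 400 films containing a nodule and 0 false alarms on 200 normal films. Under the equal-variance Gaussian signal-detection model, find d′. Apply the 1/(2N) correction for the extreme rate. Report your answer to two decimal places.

d′ = 4.02

The false-alarm rate is 0/200 = 0, so apply the 1/(2N) correction: FA → 1/(2·200) = 0.00250.
z(H) = z(0.88750) = 1.213
z(FA) = z(0.00250) = -2.807
d' = 1.213 − (-2.807) = 4.020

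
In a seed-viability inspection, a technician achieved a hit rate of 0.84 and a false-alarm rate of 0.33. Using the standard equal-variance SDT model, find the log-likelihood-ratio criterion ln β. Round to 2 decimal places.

ln β = -0.40

Φ⁻¹(H) = 0.994
Φ⁻¹(FA) = -0.440
ln β = −½·[z(H)² − z(FA)²] = −0.5 × (0.988 − 0.194) = -0.397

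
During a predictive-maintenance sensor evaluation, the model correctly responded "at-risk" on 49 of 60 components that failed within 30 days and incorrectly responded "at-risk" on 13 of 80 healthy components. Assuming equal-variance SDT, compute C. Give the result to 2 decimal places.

H = 49/60 = 0.8167
FA = 13/80 = 0.1625
z(H) = 0.9029
z(FA) = -0.9842
c = −½·[z(H) + z(FA)] = −0.5 × (0.9029 + (-0.9842)) = 0.04065

C = 0.04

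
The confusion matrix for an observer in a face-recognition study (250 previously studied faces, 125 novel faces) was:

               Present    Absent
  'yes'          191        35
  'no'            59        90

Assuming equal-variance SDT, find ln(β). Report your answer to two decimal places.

ln β = -0.09

H = 191/250 = 0.7640
FA = 35/125 = 0.2800
z(H) = 0.719
z(FA) = -0.583
ln β = −½·[z(H)² − z(FA)²] = −0.5 × (0.517 − 0.340) = -0.0885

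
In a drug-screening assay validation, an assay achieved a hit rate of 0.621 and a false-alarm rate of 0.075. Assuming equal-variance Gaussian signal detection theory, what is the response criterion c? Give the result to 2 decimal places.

c = 0.57

z(H) = z(0.621) = 0.3081
z(FA) = z(0.075) = -1.4395
c = −½·[z(H) + z(FA)] = −0.5 × (0.3081 + (-1.4395)) = 0.5657
c > 0: the assay has a conservative response bias.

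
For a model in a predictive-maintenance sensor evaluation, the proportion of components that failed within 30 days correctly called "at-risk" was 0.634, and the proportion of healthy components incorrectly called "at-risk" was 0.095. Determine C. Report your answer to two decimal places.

C = 0.48

Φ⁻¹(0.634) = 0.3425, Φ⁻¹(0.095) = -1.3106
c = −½·[z(H) + z(FA)] = −0.5 × (0.3425 + (-1.3106)) = 0.48405
c > 0: the model has a conservative response bias.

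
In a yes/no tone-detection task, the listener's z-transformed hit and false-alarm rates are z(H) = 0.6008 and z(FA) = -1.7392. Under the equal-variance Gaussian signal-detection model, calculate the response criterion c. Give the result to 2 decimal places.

c = −½·[z(H) + z(FA)] = −½·(0.6008 + (-1.7392)) = 0.5692

c = 0.57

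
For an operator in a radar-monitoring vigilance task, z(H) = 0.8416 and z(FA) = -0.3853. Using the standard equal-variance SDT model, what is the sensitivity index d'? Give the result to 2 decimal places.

d' = z(H) − z(FA) = 0.8416 − (-0.3853) = 1.2269

d' = 1.23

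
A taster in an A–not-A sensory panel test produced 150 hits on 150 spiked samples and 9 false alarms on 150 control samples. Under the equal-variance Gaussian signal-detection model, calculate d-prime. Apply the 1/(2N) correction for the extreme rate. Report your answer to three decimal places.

d-prime = 4.268

The hit rate is 150/150 = 1, so apply the 1/(2N) correction: H → 1 − 1/(2·150) = 0.99667.
z(H) = z(0.99667) = 2.7134
z(FA) = z(0.06000) = -1.5548
d' = 2.7134 − (-1.5548) = 4.2682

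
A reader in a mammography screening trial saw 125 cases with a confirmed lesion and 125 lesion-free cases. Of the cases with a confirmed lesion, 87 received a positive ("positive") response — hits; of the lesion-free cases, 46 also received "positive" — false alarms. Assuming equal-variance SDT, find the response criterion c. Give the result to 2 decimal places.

H = 87/125 = 0.6960
FA = 46/125 = 0.3680
Φ⁻¹(H) = 0.5129
Φ⁻¹(FA) = -0.3372
c = −½·[z(H) + z(FA)] = −0.5 × (0.5129 + (-0.3372)) = -0.08785

c = -0.09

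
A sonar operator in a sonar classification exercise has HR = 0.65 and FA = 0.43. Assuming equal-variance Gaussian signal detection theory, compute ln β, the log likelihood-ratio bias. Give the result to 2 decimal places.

ln β = -0.06

z(H) = z(0.65) = 0.385
z(FA) = z(0.43) = -0.176
ln β = −½·[z(H)² − z(FA)²] = −0.5 × (0.148 − 0.031) = -0.0585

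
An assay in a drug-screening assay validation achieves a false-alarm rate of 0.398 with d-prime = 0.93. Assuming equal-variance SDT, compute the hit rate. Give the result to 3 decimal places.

z(false-alarm rate) = z(0.398) = -0.2585
z(H) = z(FA) + d' = -0.2585 + 0.93 = 0.6715
hit rate = Φ(0.6715) = 0.7490

hit rate = 0.749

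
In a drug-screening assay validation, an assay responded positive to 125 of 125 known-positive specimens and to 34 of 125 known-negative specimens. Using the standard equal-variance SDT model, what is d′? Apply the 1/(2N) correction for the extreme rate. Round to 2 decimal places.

The hit rate is 125/125 = 1, so apply the 1/(2N) correction: H → 1 − 1/(2·125) = 0.99600.
z(H) = z(0.99600) = 2.652
z(FA) = z(0.27200) = -0.607
d' = 2.652 − (-0.607) = 3.259

d′ = 3.26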